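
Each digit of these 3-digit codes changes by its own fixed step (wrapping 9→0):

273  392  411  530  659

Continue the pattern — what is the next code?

First digit: +1 each step, mod 10, so 2, 3, 4, 5, 6 → 7.
Second digit: +2 each step, mod 10; 7, 9, 1, 3, 5 → 7.
For the third digit, −1 each step, mod 10: 3, 2, 1, 0, 9 → 8.
So the next code is 778.

778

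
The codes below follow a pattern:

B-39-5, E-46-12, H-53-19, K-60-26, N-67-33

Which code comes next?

Q-74-40

Letter: letters move forward 3 places in the alphabet; B, E, H, K, N → Q.
For the second component, +7 each step: 39, 46, 53, 60, 67 → 74.
Third component: 5, 12, 19, 26, 33 → 40 (+7 each step).
Putting it together: Q-74-40.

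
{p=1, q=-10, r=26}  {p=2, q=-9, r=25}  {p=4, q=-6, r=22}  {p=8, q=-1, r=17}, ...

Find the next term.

{p=16, q=6, r=10}

P goes 1, 2, 4, 8 → 16 (×2 each step).
Q goes -10, -9, -6, -1 → 6 (differences are 1, 3, 5, … (increasing by 2 each time)).
R — together with the q always sums to 16: 26, 25, 22, 17 → 10.
Combining the parts gives {p=16, q=6, r=10}.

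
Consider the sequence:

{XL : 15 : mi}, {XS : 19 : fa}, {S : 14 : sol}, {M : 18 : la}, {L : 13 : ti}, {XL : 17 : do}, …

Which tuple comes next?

For the size, repeats XL → XS → S → M → L: XL, XS, S, M, L, XL → XS.
Second component — alternating steps +4, −5, +4, −5, …: 15, 19, 14, 18, 13, 17 → 12.
Note goes mi, fa, sol, la, ti, do → re (runs through the solfège scale do→ti).
Combining the parts gives {XS : 12 : re}.

{XS : 12 : re}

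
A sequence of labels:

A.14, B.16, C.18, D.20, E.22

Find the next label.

F.24

Letter — letters move forward 1 place in the alphabet: A, B, C, D, E → F.
Second component — +2 each step: 14, 16, 18, 20, 22 → 24.
So the next label is F.24.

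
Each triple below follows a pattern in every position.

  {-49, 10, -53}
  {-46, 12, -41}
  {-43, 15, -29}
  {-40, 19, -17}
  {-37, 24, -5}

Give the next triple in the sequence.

First entry goes -49, -46, -43, -40, -37 → -34 (+3 each step).
Second entry: 10, 12, 15, 19, 24 → 30 (differences are 2, 3, 4, … (increasing by 1 each time)).
Third entry goes -53, -41, -29, -17, -5 → 7 (+12 each step).
So the next triple is {-34, 30, 7}.

{-34, 30, 7}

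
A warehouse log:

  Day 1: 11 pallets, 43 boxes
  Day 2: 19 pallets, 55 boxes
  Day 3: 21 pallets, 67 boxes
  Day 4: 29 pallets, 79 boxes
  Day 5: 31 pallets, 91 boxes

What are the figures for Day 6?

39 pallets, 103 boxes

Pallets: alternating steps +8, +2, +8, +2, …; 11, 19, 21, 29, 31 → 39.
Boxes — +12 each step: 43, 55, 67, 79, 91 → 103.
Putting it together: 39 pallets, 103 boxes.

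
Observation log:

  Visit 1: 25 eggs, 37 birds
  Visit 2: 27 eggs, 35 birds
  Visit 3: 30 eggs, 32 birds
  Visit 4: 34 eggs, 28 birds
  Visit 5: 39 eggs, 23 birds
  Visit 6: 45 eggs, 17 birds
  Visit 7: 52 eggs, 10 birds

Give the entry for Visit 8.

Eggs — differences are 2, 3, 4, … (increasing by 1 each time): 25, 27, 30, 34, 39, 45, 52 → 60.
Birds — together with the eggs always sums to 62: 37, 35, 32, 28, 23, 17, 10 → 2.
So the next record is 60 eggs, 2 birds.

60 eggs, 2 birds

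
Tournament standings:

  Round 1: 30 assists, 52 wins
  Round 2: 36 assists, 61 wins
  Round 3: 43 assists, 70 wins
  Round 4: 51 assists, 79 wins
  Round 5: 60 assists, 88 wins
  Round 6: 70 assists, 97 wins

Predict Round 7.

For the assists, differences are 6, 7, 8, … (increasing by 1 each time): 30, 36, 43, 51, 60, 70 → 81.
Wins: +9 each step; 52, 61, 70, 79, 88, 97 → 106.
Putting it together: 81 assists, 106 wins.

81 assists, 106 wins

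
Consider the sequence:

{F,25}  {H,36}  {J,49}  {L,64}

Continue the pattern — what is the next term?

{N,81}

Letter goes F, H, J, L → N (letters move forward 2 places in the alphabet).
For the second slot, perfect squares: 5², 6², 7², …: 25, 36, 49, 64 → 81.
So the next term is {N,81}.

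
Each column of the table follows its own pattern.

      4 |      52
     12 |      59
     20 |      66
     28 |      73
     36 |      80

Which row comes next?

For the first component, +8 each step: 4, 12, 20, 28, 36 → 44.
Second component goes 52, 59, 66, 73, 80 → 87 (+7 each step).
So the next row is 44  87.

44  87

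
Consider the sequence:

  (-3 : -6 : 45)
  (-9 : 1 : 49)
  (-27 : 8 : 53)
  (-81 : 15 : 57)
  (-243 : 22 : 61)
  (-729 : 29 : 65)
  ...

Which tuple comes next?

First part goes -3, -9, -27, -81, -243, -729 → -2187 (×3 each step).
Second part: +7 each step; -6, 1, 8, 15, 22, 29 → 36.
For the third part, +4 each step: 45, 49, 53, 57, 61, 65 → 69.
So the next tuple is (-2187 : 36 : 69).

(-2187 : 36 : 69)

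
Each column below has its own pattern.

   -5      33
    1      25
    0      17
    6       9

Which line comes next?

5  1

First component — alternating steps +6, −1, +6, −1, …: -5, 1, 0, 6 → 5.
For the second component, −8 each step: 33, 25, 17, 9 → 1.
So the next line is 5  1.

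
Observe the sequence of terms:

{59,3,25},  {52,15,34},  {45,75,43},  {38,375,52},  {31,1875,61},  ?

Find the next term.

First value: 59, 52, 45, 38, 31 → 24 (−7 each step).
Second value: ×5 each step; 3, 15, 75, 375, 1875 → 9375.
Third value — +9 each step: 25, 34, 43, 52, 61 → 70.
Combining the parts gives {24,9375,70}.

{24,9375,70}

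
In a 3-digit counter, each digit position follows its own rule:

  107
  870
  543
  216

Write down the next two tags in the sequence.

989 then 652

First digit — −3 each step, mod 10: 1, 8, 5, 2 → 9 → 6.
Second digit: 0, 7, 4, 1 → 8 → 5 (−3 each step, mod 10).
Third digit: +3 each step, mod 10; 7, 0, 3, 6 → 9 → 2.
So the next two tags are 989 and 652.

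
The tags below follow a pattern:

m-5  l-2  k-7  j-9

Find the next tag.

Letter: letters move back 1 place in the alphabet, so m, l, k, j → i.
Second component: 5, 2, 7, 9 → 16 (each term is the sum of the two before it).
Putting it together: i-16.

i-16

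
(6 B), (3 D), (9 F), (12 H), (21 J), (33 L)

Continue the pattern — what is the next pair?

(54 N)

For the first part, each term is the sum of the two before it: 6, 3, 9, 12, 21, 33 → 54.
For the letter, letters move forward 2 places in the alphabet: B, D, F, H, J, L → N.
Combining the parts gives (54 N).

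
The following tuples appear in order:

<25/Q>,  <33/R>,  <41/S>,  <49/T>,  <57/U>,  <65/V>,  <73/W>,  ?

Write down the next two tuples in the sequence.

<81/X>, <89/Y>

First entry: 25, 33, 41, 49, 57, 65, 73 → 81 → 89 (+8 each step).
For the letter, letters move forward 1 place in the alphabet: Q, R, S, T, U, V, W → X → Y.
So the next two tuples are <81/X> and <89/Y>.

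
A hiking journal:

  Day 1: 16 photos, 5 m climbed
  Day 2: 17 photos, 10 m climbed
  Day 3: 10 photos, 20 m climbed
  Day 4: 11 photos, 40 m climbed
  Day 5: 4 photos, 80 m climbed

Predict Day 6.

5 photos, 160 m climbed

Photos: alternating steps +1, −7, +1, −7, …; 16, 17, 10, 11, 4 → 5.
M climbed goes 5, 10, 20, 40, 80 → 160 (×2 each step).
Combining the parts gives 5 photos, 160 m climbed.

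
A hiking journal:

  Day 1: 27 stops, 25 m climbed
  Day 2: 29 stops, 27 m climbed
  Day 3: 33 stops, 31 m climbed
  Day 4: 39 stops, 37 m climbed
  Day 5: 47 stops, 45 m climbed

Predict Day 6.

Stops goes 27, 29, 33, 39, 47 → 57 (differences are 2, 4, 6, … (increasing by 2 each time)).
M climbed: always 2 less than the stops; 25, 27, 31, 37, 45 → 55.
So the next record is 57 stops, 55 m climbed.

57 stops, 55 m climbed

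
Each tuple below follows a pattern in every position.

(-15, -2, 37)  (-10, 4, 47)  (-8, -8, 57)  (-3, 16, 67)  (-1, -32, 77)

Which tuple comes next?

First component goes -15, -10, -8, -3, -1 → 4 (alternating steps +5, +2, +5, +2, …).
For the second component, ×(-2) each step: -2, 4, -8, 16, -32 → 64.
Third component goes 37, 47, 57, 67, 77 → 87 (+10 each step).
Putting it together: (4, 64, 87).

(4, 64, 87)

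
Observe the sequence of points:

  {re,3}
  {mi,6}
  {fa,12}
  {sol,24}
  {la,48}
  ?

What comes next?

Note: runs through the solfège scale do→ti; re, mi, fa, sol, la → ti.
Second coordinate: ×2 each step; 3, 6, 12, 24, 48 → 96.
Combining the parts gives {ti,96}.

{ti,96}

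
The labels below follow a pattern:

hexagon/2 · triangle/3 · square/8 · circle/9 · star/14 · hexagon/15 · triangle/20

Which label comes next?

Shape: repeats hexagon → triangle → square → circle → star; hexagon, triangle, square, circle, star, hexagon, triangle → square.
For the second component, alternating steps +1, +5, +1, +5, …: 2, 3, 8, 9, 14, 15, 20 → 21.
Combining the parts gives square/21.

square/21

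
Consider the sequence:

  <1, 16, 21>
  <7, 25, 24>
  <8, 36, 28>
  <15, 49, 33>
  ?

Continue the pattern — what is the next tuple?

<23, 64, 39>

First value: each term is the sum of the two before it; 1, 7, 8, 15 → 23.
For the second value, perfect squares: 4², 5², 6², …: 16, 25, 36, 49 → 64.
Third value: differences are 3, 4, 5, … (increasing by 1 each time), so 21, 24, 28, 33 → 39.
So the next tuple is <23, 64, 39>.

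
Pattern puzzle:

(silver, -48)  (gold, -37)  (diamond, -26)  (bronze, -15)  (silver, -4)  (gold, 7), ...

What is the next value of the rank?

diamond

Rank: repeats silver → gold → diamond → bronze; silver, gold, diamond, bronze, silver, gold → diamond.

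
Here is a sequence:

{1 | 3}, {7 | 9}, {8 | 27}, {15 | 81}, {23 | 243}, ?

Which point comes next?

{38 | 729}

First slot goes 1, 7, 8, 15, 23 → 38 (each term is the sum of the two before it).
Second slot: ×3 each step, so 3, 9, 27, 81, 243 → 729.
Combining the parts gives {38 | 729}.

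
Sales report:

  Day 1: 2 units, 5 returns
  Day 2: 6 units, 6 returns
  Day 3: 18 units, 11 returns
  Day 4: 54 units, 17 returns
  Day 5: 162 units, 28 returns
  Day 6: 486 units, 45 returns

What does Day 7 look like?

For the units, ×3 each step: 2, 6, 18, 54, 162, 486 → 1458.
Returns goes 5, 6, 11, 17, 28, 45 → 73 (each term is the sum of the two before it).
Putting it together: 1458 units, 73 returns.

1458 units, 73 returns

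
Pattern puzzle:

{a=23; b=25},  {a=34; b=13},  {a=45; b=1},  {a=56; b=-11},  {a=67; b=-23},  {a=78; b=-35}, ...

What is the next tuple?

For the a, +11 each step: 23, 34, 45, 56, 67, 78 → 89.
B goes 25, 13, 1, -11, -23, -35 → -47 (−12 each step).
Combining the parts gives {a=89; b=-47}.

{a=89; b=-47}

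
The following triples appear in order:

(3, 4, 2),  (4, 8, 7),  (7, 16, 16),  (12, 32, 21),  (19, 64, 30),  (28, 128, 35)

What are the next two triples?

(39, 256, 44), (52, 512, 49)

First part: differences are 1, 3, 5, … (increasing by 2 each time); 3, 4, 7, 12, 19, 28 → 39 → 52.
Second part goes 4, 8, 16, 32, 64, 128 → 256 → 512 (×2 each step).
Third part: alternating steps +5, +9, +5, +9, …, so 2, 7, 16, 21, 30, 35 → 44 → 49.
Putting the parts together: (39, 256, 44) and then (52, 512, 49).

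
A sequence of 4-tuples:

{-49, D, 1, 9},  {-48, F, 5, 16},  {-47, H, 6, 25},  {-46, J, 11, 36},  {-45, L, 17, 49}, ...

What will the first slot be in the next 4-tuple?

First slot goes -49, -48, -47, -46, -45 → -44 (+1 each step).

-44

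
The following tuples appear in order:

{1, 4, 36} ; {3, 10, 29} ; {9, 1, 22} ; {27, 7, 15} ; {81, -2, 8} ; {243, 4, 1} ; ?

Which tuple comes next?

{729, -5, -6}

First coordinate goes 1, 3, 9, 27, 81, 243 → 729 (×3 each step).
Second coordinate: alternating steps +6, −9, +6, −9, …; 4, 10, 1, 7, -2, 4 → -5.
Third coordinate: −7 each step, so 36, 29, 22, 15, 8, 1 → -6.
So the next tuple is {729, -5, -6}.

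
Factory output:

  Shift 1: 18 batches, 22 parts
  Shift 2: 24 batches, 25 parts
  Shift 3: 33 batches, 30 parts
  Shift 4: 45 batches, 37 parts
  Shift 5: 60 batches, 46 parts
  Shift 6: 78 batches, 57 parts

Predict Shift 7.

99 batches, 70 parts

Batches: differences are 6, 9, 12, … (increasing by 3 each time), so 18, 24, 33, 45, 60, 78 → 99.
Parts: differences are 3, 5, 7, … (increasing by 2 each time), so 22, 25, 30, 37, 46, 57 → 70.
Putting it together: 99 batches, 70 parts.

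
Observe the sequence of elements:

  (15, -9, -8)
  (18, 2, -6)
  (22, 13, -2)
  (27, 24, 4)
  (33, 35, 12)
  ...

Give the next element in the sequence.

(40, 46, 22)

First entry: differences are 3, 4, 5, … (increasing by 1 each time), so 15, 18, 22, 27, 33 → 40.
Second entry: -9, 2, 13, 24, 35 → 46 (+11 each step).
Third entry: differences are 2, 4, 6, … (increasing by 2 each time); -8, -6, -2, 4, 12 → 22.
Putting it together: (40, 46, 22).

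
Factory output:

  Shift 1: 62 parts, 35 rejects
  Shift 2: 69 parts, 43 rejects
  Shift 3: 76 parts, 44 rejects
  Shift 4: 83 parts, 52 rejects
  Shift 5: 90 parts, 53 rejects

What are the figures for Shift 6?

Parts goes 62, 69, 76, 83, 90 → 97 (+7 each step).
Rejects goes 35, 43, 44, 52, 53 → 61 (alternating steps +8, +1, +8, +1, …).
Putting it together: 97 parts, 61 rejects.

97 parts, 61 rejects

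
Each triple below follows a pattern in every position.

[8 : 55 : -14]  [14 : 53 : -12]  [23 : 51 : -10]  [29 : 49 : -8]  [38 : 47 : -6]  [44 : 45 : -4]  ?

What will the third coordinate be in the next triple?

First coordinate goes 8, 14, 23, 29, 38, 44 → 53 (alternating steps +6, +9, +6, +9, …).
Second coordinate: 55, 53, 51, 49, 47, 45 → 43 (−2 each step).
For the third coordinate, +2 each step: -14, -12, -10, -8, -6, -4 → -2.

-2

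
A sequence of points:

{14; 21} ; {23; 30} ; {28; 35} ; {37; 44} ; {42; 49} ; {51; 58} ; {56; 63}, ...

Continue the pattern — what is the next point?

First coordinate — alternating steps +9, +5, +9, +5, …: 14, 23, 28, 37, 42, 51, 56 → 65.
Second coordinate: 21, 30, 35, 44, 49, 58, 63 → 72 (always 7 more than the first coordinate).
Putting it together: {65; 72}.

{65; 72}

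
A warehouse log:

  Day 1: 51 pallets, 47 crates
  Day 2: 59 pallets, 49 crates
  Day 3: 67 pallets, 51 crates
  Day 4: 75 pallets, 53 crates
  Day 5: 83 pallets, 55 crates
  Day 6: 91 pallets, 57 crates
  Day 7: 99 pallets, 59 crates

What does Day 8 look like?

107 pallets, 61 crates

For the pallets, +8 each step: 51, 59, 67, 75, 83, 91, 99 → 107.
Crates: 47, 49, 51, 53, 55, 57, 59 → 61 (+2 each step).
Putting it together: 107 pallets, 61 crates.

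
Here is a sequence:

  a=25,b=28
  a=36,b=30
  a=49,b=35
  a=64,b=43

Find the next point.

a=81,b=54

A — perfect squares: 5², 6², 7², …: 25, 36, 49, 64 → 81.
B: differences are 2, 5, 8, … (increasing by 3 each time); 28, 30, 35, 43 → 54.
Combining the parts gives a=81,b=54.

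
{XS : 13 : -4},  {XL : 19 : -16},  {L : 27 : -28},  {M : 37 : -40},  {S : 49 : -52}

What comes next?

For the size, runs backward through clothing sizes XS→XL: XS, XL, L, M, S → XS.
Second part — differences are 6, 8, 10, … (increasing by 2 each time): 13, 19, 27, 37, 49 → 63.
Third part: -4, -16, -28, -40, -52 → -64 (−12 each step).
Combining the parts gives {XS : 63 : -64}.

{XS : 63 : -64}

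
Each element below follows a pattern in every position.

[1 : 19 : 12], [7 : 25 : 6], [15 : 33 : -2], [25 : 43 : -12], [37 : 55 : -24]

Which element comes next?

First coordinate: differences are 6, 8, 10, … (increasing by 2 each time), so 1, 7, 15, 25, 37 → 51.
Second coordinate goes 19, 25, 33, 43, 55 → 69 (differences are 6, 8, 10, … (increasing by 2 each time)).
Third coordinate: 12, 6, -2, -12, -24 → -38 (together with the second coordinate always sums to 31).
So the next element is [51 : 69 : -38].

[51 : 69 : -38]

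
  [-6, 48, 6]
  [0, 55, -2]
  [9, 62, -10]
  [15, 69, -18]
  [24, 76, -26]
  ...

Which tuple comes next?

[30, 83, -34]

First slot — alternating steps +6, +9, +6, +9, …: -6, 0, 9, 15, 24 → 30.
Second slot: +7 each step; 48, 55, 62, 69, 76 → 83.
For the third slot, −8 each step: 6, -2, -10, -18, -26 → -34.
So the next tuple is [30, 83, -34].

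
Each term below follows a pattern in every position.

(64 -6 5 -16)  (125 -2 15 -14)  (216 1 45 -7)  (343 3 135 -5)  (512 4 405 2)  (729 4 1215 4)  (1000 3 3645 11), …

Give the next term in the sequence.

First entry — perfect cubes: 4³, 5³, 6³, …: 64, 125, 216, 343, 512, 729, 1000 → 1331.
Second entry goes -6, -2, 1, 3, 4, 4, 3 → 1 (differences are 4, 3, 2, … (decreasing by 1 each time)).
Third entry goes 5, 15, 45, 135, 405, 1215, 3645 → 10935 (×3 each step).
For the fourth entry, alternating steps +2, +7, +2, +7, …: -16, -14, -7, -5, 2, 4, 11 → 13.
Putting it together: (1331 1 10935 13).

(1331 1 10935 13)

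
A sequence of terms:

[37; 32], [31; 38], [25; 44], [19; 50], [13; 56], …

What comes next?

First slot: −6 each step, so 37, 31, 25, 19, 13 → 7.
Second slot: together with the first slot always sums to 69; 32, 38, 44, 50, 56 → 62.
So the next term is [7; 62].

[7; 62]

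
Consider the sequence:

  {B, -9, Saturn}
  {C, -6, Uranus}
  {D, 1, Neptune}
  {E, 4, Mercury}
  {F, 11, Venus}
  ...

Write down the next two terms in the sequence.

{G, 14, Earth}, {H, 21, Mars}

Letter: letters move forward 1 place in the alphabet, so B, C, D, E, F → G → H.
Second coordinate: alternating steps +3, +7, +3, +7, …, so -9, -6, 1, 4, 11 → 14 → 21.
Planet: runs through the planets Mercury→Neptune, so Saturn, Uranus, Neptune, Mercury, Venus → Earth → Mars.
Putting the parts together: {G, 14, Earth} and then {H, 21, Mars}.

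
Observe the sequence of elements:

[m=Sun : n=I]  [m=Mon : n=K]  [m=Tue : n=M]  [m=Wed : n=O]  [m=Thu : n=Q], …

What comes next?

[m=Fri : n=S]

M: runs through the weekdays Mon→Sun; Sun, Mon, Tue, Wed, Thu → Fri.
N goes I, K, M, O, Q → S (letters move forward 2 places in the alphabet).
Putting it together: [m=Fri : n=S].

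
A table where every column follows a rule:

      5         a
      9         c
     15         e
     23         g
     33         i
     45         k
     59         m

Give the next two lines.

First component: differences are 4, 6, 8, … (increasing by 2 each time), so 5, 9, 15, 23, 33, 45, 59 → 75 → 93.
Letter — letters move forward 2 places in the alphabet: a, c, e, g, i, k, m → o → q.
So the next two lines are 75  o and 93  q.

75  o; 93  q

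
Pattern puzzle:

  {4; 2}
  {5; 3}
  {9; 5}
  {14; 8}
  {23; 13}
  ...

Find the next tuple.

First component: each term is the sum of the two before it, so 4, 5, 9, 14, 23 → 37.
Second component goes 2, 3, 5, 8, 13 → 21 (each term is the sum of the two before it).
Combining the parts gives {37; 21}.

{37; 21}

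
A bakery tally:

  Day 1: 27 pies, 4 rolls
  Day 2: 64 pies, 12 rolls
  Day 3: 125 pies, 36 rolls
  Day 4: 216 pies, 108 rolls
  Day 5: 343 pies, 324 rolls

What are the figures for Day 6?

Pies — perfect cubes: 3³, 4³, 5³, …: 27, 64, 125, 216, 343 → 512.
For the rolls, ×3 each step: 4, 12, 36, 108, 324 → 972.
So the next row is 512 pies, 972 rolls.

512 pies, 972 rolls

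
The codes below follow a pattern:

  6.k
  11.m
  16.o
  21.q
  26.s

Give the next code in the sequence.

First component goes 6, 11, 16, 21, 26 → 31 (+5 each step).
Letter: k, m, o, q, s → u (letters move forward 2 places in the alphabet).
Combining the parts gives 31.u.

31.u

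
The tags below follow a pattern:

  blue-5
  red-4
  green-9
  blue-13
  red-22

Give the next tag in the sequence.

Colour: blue, red, green, blue, red → green (repeats blue → red → green).
Second component goes 5, 4, 9, 13, 22 → 35 (each term is the sum of the two before it).
So the next tag is green-35.

green-35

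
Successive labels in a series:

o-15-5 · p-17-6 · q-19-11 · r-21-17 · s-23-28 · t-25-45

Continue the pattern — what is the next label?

u-27-73

For the letter, letters move forward 1 place in the alphabet: o, p, q, r, s, t → u.
Second component — +2 each step: 15, 17, 19, 21, 23, 25 → 27.
Third component — each term is the sum of the two before it: 5, 6, 11, 17, 28, 45 → 73.
Combining the parts gives u-27-73.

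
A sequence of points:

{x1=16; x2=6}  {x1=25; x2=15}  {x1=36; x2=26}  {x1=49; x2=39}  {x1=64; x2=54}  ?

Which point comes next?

{x1=81; x2=71}

X1 goes 16, 25, 36, 49, 64 → 81 (perfect squares: 4², 5², 6², …).
X2 goes 6, 15, 26, 39, 54 → 71 (always 10 less than the x1).
Putting it together: {x1=81; x2=71}.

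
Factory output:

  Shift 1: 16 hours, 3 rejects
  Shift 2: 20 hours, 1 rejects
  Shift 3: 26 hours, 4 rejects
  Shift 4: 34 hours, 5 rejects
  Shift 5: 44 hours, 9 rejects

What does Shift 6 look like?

Hours: 16, 20, 26, 34, 44 → 56 (differences are 4, 6, 8, … (increasing by 2 each time)).
For the rejects, each term is the sum of the two before it: 3, 1, 4, 5, 9 → 14.
Combining the parts gives 56 hours, 14 rejects.

56 hours, 14 rejects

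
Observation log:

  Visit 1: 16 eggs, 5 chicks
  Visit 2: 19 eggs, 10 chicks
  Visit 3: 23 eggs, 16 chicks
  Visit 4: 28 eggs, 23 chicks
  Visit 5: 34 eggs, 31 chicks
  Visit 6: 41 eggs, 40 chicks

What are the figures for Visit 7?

49 eggs, 50 chicks

Eggs goes 16, 19, 23, 28, 34, 41 → 49 (differences are 3, 4, 5, … (increasing by 1 each time)).
Chicks: 5, 10, 16, 23, 31, 40 → 50 (differences are 5, 6, 7, … (increasing by 1 each time)).
Combining the parts gives 49 eggs, 50 chicks.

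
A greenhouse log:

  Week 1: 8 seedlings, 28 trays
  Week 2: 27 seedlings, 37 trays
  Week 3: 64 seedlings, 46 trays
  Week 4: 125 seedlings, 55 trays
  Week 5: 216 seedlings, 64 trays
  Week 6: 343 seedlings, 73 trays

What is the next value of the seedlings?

512

Seedlings — perfect cubes: 2³, 3³, 4³, …: 8, 27, 64, 125, 216, 343 → 512.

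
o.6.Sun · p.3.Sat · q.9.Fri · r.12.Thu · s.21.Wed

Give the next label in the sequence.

Letter goes o, p, q, r, s → t (letters move forward 1 place in the alphabet).
Second component: each term is the sum of the two before it, so 6, 3, 9, 12, 21 → 33.
Day: Sun, Sat, Fri, Thu, Wed → Tue (runs backward through the weekdays Mon→Sun).
Putting it together: t.33.Tue.

t.33.Tue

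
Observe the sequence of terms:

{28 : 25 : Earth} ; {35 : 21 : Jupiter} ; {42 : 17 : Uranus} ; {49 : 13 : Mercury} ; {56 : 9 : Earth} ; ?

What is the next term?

{63 : 5 : Jupiter}

First entry: +7 each step; 28, 35, 42, 49, 56 → 63.
Second entry: 25, 21, 17, 13, 9 → 5 (−4 each step).
Planet: repeats Earth → Jupiter → Uranus → Mercury, so Earth, Jupiter, Uranus, Mercury, Earth → Jupiter.
So the next term is {63 : 5 : Jupiter}.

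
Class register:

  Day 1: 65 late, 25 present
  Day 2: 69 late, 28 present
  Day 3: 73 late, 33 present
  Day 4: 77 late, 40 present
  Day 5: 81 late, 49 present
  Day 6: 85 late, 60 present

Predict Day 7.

89 late, 73 present

Late: 65, 69, 73, 77, 81, 85 → 89 (+4 each step).
Present — differences are 3, 5, 7, … (increasing by 2 each time): 25, 28, 33, 40, 49, 60 → 73.
Combining the parts gives 89 late, 73 present.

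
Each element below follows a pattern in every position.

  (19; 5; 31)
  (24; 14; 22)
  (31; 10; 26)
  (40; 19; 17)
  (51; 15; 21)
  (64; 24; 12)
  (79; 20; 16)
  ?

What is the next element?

First slot — differences are 5, 7, 9, … (increasing by 2 each time): 19, 24, 31, 40, 51, 64, 79 → 96.
Second slot: alternating steps +9, −4, +9, −4, …, so 5, 14, 10, 19, 15, 24, 20 → 29.
Third slot: together with the second slot always sums to 36; 31, 22, 26, 17, 21, 12, 16 → 7.
Combining the parts gives (96; 29; 7).

(96; 29; 7)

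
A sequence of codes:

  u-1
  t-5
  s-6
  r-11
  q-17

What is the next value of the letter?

p

Letter goes u, t, s, r, q → p (letters move back 1 place in the alphabet).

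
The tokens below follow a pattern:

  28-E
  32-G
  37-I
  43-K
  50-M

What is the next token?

58-O

First component goes 28, 32, 37, 43, 50 → 58 (differences are 4, 5, 6, … (increasing by 1 each time)).
Letter: letters move forward 2 places in the alphabet, so E, G, I, K, M → O.
So the next token is 58-O.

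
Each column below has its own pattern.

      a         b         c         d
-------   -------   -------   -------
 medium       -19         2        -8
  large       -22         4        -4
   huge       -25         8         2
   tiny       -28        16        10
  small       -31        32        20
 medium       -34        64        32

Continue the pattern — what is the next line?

large  -37  128  46

Column a — repeats medium → large → huge → tiny → small: medium, large, huge, tiny, small, medium → large.
Column b: −3 each step; -19, -22, -25, -28, -31, -34 → -37.
Column c: ×2 each step; 2, 4, 8, 16, 32, 64 → 128.
For the column d, differences are 4, 6, 8, … (increasing by 2 each time): -8, -4, 2, 10, 20, 32 → 46.
So the next line is large  -37  128  46.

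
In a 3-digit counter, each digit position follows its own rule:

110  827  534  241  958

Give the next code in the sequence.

First digit goes 1, 8, 5, 2, 9 → 6 (−3 each step, mod 10).
Second digit — +1 each step, mod 10: 1, 2, 3, 4, 5 → 6.
Third digit: −3 each step, mod 10, so 0, 7, 4, 1, 8 → 5.
Combining the parts gives 665.

665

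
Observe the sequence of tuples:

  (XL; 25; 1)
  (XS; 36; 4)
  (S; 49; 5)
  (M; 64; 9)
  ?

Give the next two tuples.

(L; 81; 14), (XL; 100; 23)

Size — runs through clothing sizes XS→XL: XL, XS, S, M → L → XL.
Second part: perfect squares: 5², 6², 7², …, so 25, 36, 49, 64 → 81 → 100.
Third part: each term is the sum of the two before it, so 1, 4, 5, 9 → 14 → 23.
Putting the parts together: (L; 81; 14) and then (XL; 100; 23).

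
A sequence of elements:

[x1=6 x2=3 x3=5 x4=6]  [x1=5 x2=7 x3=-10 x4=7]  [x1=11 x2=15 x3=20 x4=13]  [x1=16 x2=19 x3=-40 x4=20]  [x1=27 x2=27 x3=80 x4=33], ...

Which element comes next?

X1 goes 6, 5, 11, 16, 27 → 43 (each term is the sum of the two before it).
X2: 3, 7, 15, 19, 27 → 31 (alternating steps +4, +8, +4, +8, …).
X3: 5, -10, 20, -40, 80 → -160 (×(-2) each step).
X4: each term is the sum of the two before it; 6, 7, 13, 20, 33 → 53.
Putting it together: [x1=43 x2=31 x3=-160 x4=53].

[x1=43 x2=31 x3=-160 x4=53]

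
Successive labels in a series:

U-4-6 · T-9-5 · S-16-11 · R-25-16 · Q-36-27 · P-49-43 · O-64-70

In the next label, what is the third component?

Third component: each term is the sum of the two before it; 6, 5, 11, 16, 27, 43, 70 → 113.

113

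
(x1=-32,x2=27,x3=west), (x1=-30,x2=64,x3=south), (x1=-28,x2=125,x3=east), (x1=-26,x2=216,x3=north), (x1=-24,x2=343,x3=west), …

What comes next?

(x1=-22,x2=512,x3=south)

For the x1, +2 each step: -32, -30, -28, -26, -24 → -22.
For the x2, perfect cubes: 3³, 4³, 5³, …: 27, 64, 125, 216, 343 → 512.
X3 goes west, south, east, north, west → south (repeats west → south → east → north).
Putting it together: (x1=-22,x2=512,x3=south).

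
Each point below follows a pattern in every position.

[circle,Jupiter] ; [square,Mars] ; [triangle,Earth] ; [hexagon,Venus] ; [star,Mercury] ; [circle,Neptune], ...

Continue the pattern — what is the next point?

Shape: repeats circle → square → triangle → hexagon → star, so circle, square, triangle, hexagon, star, circle → square.
Planet — runs backward through the planets Mercury→Neptune: Jupiter, Mars, Earth, Venus, Mercury, Neptune → Uranus.
So the next point is [square,Uranus].

[square,Uranus]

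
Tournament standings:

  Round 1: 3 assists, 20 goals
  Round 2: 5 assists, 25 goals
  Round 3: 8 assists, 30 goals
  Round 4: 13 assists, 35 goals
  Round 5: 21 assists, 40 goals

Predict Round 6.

Assists: each term is the sum of the two before it, so 3, 5, 8, 13, 21 → 34.
Goals: 20, 25, 30, 35, 40 → 45 (+5 each step).
Putting it together: 34 assists, 45 goals.

34 assists, 45 goals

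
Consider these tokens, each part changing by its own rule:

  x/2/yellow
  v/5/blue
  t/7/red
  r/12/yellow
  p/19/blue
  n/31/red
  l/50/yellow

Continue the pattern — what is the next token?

For the letter, letters move back 2 places in the alphabet: x, v, t, r, p, n, l → j.
Second component: 2, 5, 7, 12, 19, 31, 50 → 81 (each term is the sum of the two before it).
Colour: repeats yellow → blue → red, so yellow, blue, red, yellow, blue, red, yellow → blue.
Combining the parts gives j/81/blue.

j/81/blue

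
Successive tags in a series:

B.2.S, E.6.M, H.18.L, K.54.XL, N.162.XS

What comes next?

Q.486.S

Letter goes B, E, H, K, N → Q (letters move forward 3 places in the alphabet).
For the second component, ×3 each step: 2, 6, 18, 54, 162 → 486.
Size: runs through clothing sizes XS→XL; S, M, L, XL, XS → S.
So the next tag is Q.486.S.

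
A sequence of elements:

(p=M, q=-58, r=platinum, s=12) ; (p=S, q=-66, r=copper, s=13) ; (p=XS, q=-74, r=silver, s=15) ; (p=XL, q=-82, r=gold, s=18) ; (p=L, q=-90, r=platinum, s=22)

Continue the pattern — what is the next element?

(p=M, q=-98, r=copper, s=27)

P — runs backward through clothing sizes XS→XL: M, S, XS, XL, L → M.
For the q, −8 each step: -58, -66, -74, -82, -90 → -98.
For the r, repeats platinum → copper → silver → gold: platinum, copper, silver, gold, platinum → copper.
S — differences are 1, 2, 3, … (increasing by 1 each time): 12, 13, 15, 18, 22 → 27.
Combining the parts gives (p=M, q=-98, r=copper, s=27).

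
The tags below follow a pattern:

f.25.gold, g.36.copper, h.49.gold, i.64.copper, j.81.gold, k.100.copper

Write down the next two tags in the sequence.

Letter: f, g, h, i, j, k → l → m (letters move forward 1 place in the alphabet).
For the second component, perfect squares: 5², 6², 7², …: 25, 36, 49, 64, 81, 100 → 121 → 144.
Metal — alternates gold ↔ copper: gold, copper, gold, copper, gold, copper → gold → copper.
Putting the parts together: l.121.gold and then m.144.copper.

l.121.gold, m.144.copper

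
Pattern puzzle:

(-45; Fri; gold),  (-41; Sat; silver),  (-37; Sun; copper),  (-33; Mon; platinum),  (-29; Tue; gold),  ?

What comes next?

(-25; Wed; silver)

First coordinate: -45, -41, -37, -33, -29 → -25 (+4 each step).
For the day, runs through the weekdays Mon→Sun: Fri, Sat, Sun, Mon, Tue → Wed.
Metal: repeats gold → silver → copper → platinum; gold, silver, copper, platinum, gold → silver.
So the next element is (-25; Wed; silver).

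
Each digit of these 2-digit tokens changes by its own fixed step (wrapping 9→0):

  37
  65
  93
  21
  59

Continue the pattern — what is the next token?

87

First digit goes 3, 6, 9, 2, 5 → 8 (+3 each step, mod 10).
For the second digit, −2 each step, mod 10: 7, 5, 3, 1, 9 → 7.
Combining the parts gives 87.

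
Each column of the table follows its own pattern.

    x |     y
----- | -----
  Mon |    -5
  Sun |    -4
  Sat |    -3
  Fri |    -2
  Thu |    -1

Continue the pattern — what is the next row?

Wed  0

For the column x, runs backward through the weekdays Mon→Sun: Mon, Sun, Sat, Fri, Thu → Wed.
Column y: -5, -4, -3, -2, -1 → 0 (+1 each step).
So the next row is Wed  0.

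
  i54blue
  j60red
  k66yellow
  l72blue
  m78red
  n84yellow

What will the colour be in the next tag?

For the colour, repeats blue → red → yellow: blue, red, yellow, blue, red, yellow → blue.

blue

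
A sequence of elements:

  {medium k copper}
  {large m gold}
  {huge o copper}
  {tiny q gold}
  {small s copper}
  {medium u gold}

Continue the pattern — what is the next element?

Size: medium, large, huge, tiny, small, medium → large (repeats medium → large → huge → tiny → small).
Letter: letters move forward 2 places in the alphabet; k, m, o, q, s, u → w.
Metal: alternates copper ↔ gold; copper, gold, copper, gold, copper, gold → copper.
So the next element is {large w copper}.

{large w copper}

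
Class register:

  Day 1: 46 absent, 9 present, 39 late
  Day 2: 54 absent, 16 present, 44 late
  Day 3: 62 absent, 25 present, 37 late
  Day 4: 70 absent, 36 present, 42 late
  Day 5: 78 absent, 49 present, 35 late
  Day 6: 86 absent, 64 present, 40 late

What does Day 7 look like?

94 absent, 81 present, 33 late

Absent: 46, 54, 62, 70, 78, 86 → 94 (+8 each step).
Present: perfect squares: 3², 4², 5², …; 9, 16, 25, 36, 49, 64 → 81.
Late: alternating steps +5, −7, +5, −7, …, so 39, 44, 37, 42, 35, 40 → 33.
Putting it together: 94 absent, 81 present, 33 late.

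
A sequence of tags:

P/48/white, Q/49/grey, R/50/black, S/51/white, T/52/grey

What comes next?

For the letter, letters move forward 1 place in the alphabet: P, Q, R, S, T → U.
Second component: +1 each step, so 48, 49, 50, 51, 52 → 53.
For the shade, repeats white → grey → black: white, grey, black, white, grey → black.
So the next tag is U/53/black.

U/53/black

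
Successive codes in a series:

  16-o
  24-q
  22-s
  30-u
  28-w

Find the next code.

First component — alternating steps +8, −2, +8, −2, …: 16, 24, 22, 30, 28 → 36.
Letter: o, q, s, u, w → y (letters move forward 2 places in the alphabet).
So the next code is 36-y.

36-y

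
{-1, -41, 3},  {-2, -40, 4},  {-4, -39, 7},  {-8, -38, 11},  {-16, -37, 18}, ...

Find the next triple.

{-32, -36, 29}

First coordinate: ×2 each step; -1, -2, -4, -8, -16 → -32.
Second coordinate: +1 each step; -41, -40, -39, -38, -37 → -36.
Third coordinate: 3, 4, 7, 11, 18 → 29 (each term is the sum of the two before it).
So the next triple is {-32, -36, 29}.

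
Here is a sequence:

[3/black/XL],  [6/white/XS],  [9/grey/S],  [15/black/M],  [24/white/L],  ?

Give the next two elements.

[39/grey/XL], [63/black/XS]

First part: each term is the sum of the two before it, so 3, 6, 9, 15, 24 → 39 → 63.
Shade: repeats black → white → grey, so black, white, grey, black, white → grey → black.
Size goes XL, XS, S, M, L → XL → XS (runs through clothing sizes XS→XL).
So the next two elements are [39/grey/XL] and [63/black/XS].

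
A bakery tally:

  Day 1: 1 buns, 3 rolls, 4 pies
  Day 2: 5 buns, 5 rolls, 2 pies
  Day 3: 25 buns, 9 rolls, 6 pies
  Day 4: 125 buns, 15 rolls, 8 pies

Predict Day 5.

625 buns, 23 rolls, 14 pies

Buns: ×5 each step, so 1, 5, 25, 125 → 625.
For the rolls, differences are 2, 4, 6, … (increasing by 2 each time): 3, 5, 9, 15 → 23.
Pies: each term is the sum of the two before it, so 4, 2, 6, 8 → 14.
So the next record is 625 buns, 23 rolls, 14 pies.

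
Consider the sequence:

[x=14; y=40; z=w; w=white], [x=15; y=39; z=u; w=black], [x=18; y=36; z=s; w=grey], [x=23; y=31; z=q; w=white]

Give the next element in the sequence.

X: 14, 15, 18, 23 → 30 (differences are 1, 3, 5, … (increasing by 2 each time)).
Y goes 40, 39, 36, 31 → 24 (together with the x always sums to 54).
Z: letters move back 2 places in the alphabet; w, u, s, q → o.
For the w, repeats white → black → grey: white, black, grey, white → black.
Putting it together: [x=30; y=24; z=o; w=black].

[x=30; y=24; z=o; w=black]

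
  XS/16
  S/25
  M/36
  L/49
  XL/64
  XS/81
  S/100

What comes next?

M/121

Size: repeats XS → S → M → L → XL, so XS, S, M, L, XL, XS, S → M.
Second component: perfect squares: 4², 5², 6², …; 16, 25, 36, 49, 64, 81, 100 → 121.
Combining the parts gives M/121.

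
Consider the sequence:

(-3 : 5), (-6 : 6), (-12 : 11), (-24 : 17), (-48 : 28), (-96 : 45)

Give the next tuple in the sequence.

(-192 : 73)

First slot — ×2 each step: -3, -6, -12, -24, -48, -96 → -192.
Second slot: 5, 6, 11, 17, 28, 45 → 73 (each term is the sum of the two before it).
Putting it together: (-192 : 73).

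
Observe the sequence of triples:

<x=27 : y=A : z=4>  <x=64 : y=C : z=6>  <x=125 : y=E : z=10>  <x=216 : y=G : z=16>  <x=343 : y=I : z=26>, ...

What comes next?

For the x, perfect cubes: 3³, 4³, 5³, …: 27, 64, 125, 216, 343 → 512.
Y: letters move forward 2 places in the alphabet, so A, C, E, G, I → K.
Z — each term is the sum of the two before it: 4, 6, 10, 16, 26 → 42.
So the next triple is <x=512 : y=K : z=42>.

<x=512 : y=K : z=42>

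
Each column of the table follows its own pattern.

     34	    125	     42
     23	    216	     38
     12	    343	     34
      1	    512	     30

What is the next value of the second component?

729

First component: −11 each step; 34, 23, 12, 1 → -10.
Second component: 125, 216, 343, 512 → 729 (perfect cubes: 5³, 6³, 7³, …).
Third component: −4 each step; 42, 38, 34, 30 → 26.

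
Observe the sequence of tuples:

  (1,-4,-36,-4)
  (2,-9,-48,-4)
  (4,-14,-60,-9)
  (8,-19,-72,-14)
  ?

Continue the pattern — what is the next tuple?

First component: ×2 each step; 1, 2, 4, 8 → 16.
For the second component, −5 each step: -4, -9, -14, -19 → -24.
Third component goes -36, -48, -60, -72 → -84 (−12 each step).
Fourth component: always the previous value of the second component, so -4, -4, -9, -14 → -19.
Combining the parts gives (16,-24,-84,-19).

(16,-24,-84,-19)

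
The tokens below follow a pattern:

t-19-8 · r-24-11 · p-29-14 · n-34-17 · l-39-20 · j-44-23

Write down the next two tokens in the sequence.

h-49-26, f-54-29

Letter goes t, r, p, n, l, j → h → f (letters move back 2 places in the alphabet).
For the second component, +5 each step: 19, 24, 29, 34, 39, 44 → 49 → 54.
Third component: +3 each step; 8, 11, 14, 17, 20, 23 → 26 → 29.
Putting the parts together: h-49-26 and then f-54-29.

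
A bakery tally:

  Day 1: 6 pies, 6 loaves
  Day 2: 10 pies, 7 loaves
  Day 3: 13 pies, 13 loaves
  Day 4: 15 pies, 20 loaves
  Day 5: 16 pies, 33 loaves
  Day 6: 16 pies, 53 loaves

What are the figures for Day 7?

Pies: differences are 4, 3, 2, … (decreasing by 1 each time); 6, 10, 13, 15, 16, 16 → 15.
Loaves: each term is the sum of the two before it; 6, 7, 13, 20, 33, 53 → 86.
So the next line is 15 pies, 86 loaves.

15 pies, 86 loaves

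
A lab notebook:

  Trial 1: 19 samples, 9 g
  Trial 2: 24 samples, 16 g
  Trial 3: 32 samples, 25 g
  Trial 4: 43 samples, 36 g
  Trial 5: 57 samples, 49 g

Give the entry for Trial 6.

74 samples, 64 g

For the samples, differences are 5, 8, 11, … (increasing by 3 each time): 19, 24, 32, 43, 57 → 74.
G goes 9, 16, 25, 36, 49 → 64 (perfect squares: 3², 4², 5², …).
Putting it together: 74 samples, 64 g.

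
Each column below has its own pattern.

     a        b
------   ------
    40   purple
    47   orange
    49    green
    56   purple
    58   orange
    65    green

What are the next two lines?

67  purple; 74  orange

Column a: 40, 47, 49, 56, 58, 65 → 67 → 74 (alternating steps +7, +2, +7, +2, …).
Column b: purple, orange, green, purple, orange, green → purple → orange (repeats purple → orange → green).
So the next two lines are 67  purple and 74  orange.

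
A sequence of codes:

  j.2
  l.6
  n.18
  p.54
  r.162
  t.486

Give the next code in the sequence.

For the letter, letters move forward 2 places in the alphabet: j, l, n, p, r, t → v.
For the second component, ×3 each step: 2, 6, 18, 54, 162, 486 → 1458.
Combining the parts gives v.1458.

v.1458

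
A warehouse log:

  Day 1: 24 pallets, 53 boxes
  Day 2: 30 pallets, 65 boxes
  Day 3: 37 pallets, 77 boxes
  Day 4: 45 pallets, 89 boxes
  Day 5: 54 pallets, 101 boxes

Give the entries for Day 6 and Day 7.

64 pallets, 113 boxes; 75 pallets, 125 boxes

Pallets: 24, 30, 37, 45, 54 → 64 → 75 (differences are 6, 7, 8, … (increasing by 1 each time)).
Boxes: +12 each step; 53, 65, 77, 89, 101 → 113 → 125.
Putting the parts together: 64 pallets, 113 boxes and then 75 pallets, 125 boxes.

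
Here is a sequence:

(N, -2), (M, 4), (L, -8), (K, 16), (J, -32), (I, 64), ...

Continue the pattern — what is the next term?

Letter goes N, M, L, K, J, I → H (letters move back 1 place in the alphabet).
Second slot: ×(-2) each step, so -2, 4, -8, 16, -32, 64 → -128.
So the next term is (H, -128).

(H, -128)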